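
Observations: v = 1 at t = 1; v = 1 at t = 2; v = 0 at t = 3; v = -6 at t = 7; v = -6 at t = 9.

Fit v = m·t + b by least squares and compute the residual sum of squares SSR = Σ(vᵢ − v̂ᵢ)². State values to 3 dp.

SSR = 3.131

With design matrix A, AᵀA = [[144, 22]; [22, 5]] and Aᵀv = [-93, -10]ᵀ.
det = 144·5 − 22² = 236.
m = ((-93)·5 − 22·(-10))/236 = -245/236; b = (144·(-10) − 22·(-93))/236 = 303/118.
Residuals: -125/236, 30/59, 129/236, -307/236, 183/236; SSR = 739/236.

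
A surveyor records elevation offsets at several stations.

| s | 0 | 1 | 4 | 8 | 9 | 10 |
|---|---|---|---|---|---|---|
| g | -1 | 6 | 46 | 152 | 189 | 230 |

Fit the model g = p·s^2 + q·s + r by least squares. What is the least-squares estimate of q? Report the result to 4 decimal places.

q = 3.8490

Entries of MᵀM: Σs^2·s^2 = 20914, Σs^2·s = 2306, Σs^2 = 262, Σs·s = 262, Σs = 32, Σ1 = 6.
Right-hand side: Σs^2·g = 48779, Σs·g = 5407, Σg = 622.
MᵀM·[p, q, r]ᵀ = Mᵀg becomes [[20914, 2306, 262]; [2306, 262, 32]; [262, 32, 6]]·[p, q, r]ᵀ = [48779, 5407, 622]ᵀ.
Inverting the 3×3 Gram matrix, [p, q, r]ᵀ = [18916/9889, 2625/682, -349/899]ᵀ.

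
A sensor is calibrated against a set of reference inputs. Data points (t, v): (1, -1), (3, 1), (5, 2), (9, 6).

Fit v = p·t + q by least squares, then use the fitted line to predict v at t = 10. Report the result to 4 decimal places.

v̂ = 6.7143

From the data, Σt·t = 116, Σt = 18, Σ1 = 4.
For Xᵀv: Σt·v = 66, Σv = 8.
Normal equations: [[116, 18]; [18, 4]]·[p, q]ᵀ = [66, 8]ᵀ.
Determinant 116·4 − 18² = 140.
p = (66·4 − 18·8)/140 = 6/7; q = (116·8 − 18·66)/140 = -13/7.
At t = 10: v̂ = (6/7)·(10) + (-13/7)·(1) = 47/7.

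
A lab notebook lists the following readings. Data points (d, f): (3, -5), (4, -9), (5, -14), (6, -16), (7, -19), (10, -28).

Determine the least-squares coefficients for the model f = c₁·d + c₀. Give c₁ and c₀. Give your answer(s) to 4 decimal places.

c₁ = -3.2162, c₀ = 3.5946

With design matrix A, AᵀA = [[235, 35]; [35, 6]] and Aᵀf = [-630, -91]ᵀ.
Determinant 235·6 − 35² = 185.
c₁ = ((-630)·6 − 35·(-91))/185 = -119/37; c₀ = (235·(-91) − 35·(-630))/185 = 133/37.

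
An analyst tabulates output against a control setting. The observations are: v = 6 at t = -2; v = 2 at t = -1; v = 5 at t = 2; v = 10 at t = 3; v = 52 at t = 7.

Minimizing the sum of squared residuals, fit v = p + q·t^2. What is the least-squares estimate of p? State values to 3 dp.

p = 1.088

Forming XᵀX = [[5, 67]; [67, 2515]] and Xᵀv = [75, 2684]ᵀ gives XᵀX·[p, q]ᵀ = Xᵀv.
Eliminating q: 2515·(row 1) − 67·(row 2) gives 8086·p = 2515·75 − 67·2684 = 8797, so p = 8797/8086.
Then q = (2684 − 67·(8797/8086))/2515 = 8395/8086.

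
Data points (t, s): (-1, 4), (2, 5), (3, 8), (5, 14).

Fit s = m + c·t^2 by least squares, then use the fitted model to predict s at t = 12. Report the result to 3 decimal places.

ŝ = 64.055

Entries of AᵀA: Σ1 = 4, Σt^2 = 39, Σt^2·t^2 = 723.
For Aᵀs: Σs = 31, Σt^2·s = 446.
Normal equations: [[4, 39]; [39, 723]]·[m, c]ᵀ = [31, 446]ᵀ.
Eliminating c: 723·(row 1) − 39·(row 2) gives 1371·m = 723·31 − 39·446 = 5019, so m = 1673/457.
Then c = (446 − 39·(1673/457))/723 = 575/1371.
At t = 12: ŝ = (1673/457)·(1) + (575/1371)·(144) = 29273/457.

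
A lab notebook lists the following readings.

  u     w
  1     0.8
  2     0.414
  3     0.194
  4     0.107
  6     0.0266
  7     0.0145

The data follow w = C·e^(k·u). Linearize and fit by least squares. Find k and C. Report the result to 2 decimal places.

k = -0.67, C = 1.54

Taking logs, ln w = k·u + ln C, so regress ln w on u.
AᵀA = [[115.0000, 23.0000]; [23.0000, 6]], rhs = [-67.2426, -12.8403]ᵀ  (here Σu = 23.0000, Σ(u)² = 115.0000, Σln w = -12.8403, Σu·ln w = -67.2426).
Δ = 115.0000·6 − (23.0000)² = 161.0000; k = (-67.2426·6 − 23.0000·-12.8403)/161.0000 = -0.67161, ln C = (115.0000·-12.8403 − 23.0000·-67.2426)/161.0000 = 0.43444, so C = exp(0.43444) = 1.54410.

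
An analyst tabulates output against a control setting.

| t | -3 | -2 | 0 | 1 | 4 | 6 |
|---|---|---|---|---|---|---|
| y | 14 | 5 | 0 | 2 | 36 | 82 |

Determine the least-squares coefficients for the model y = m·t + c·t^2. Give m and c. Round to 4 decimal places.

m = 1.2939, c = 2.0350

The normal system XᵀX·[m, c]ᵀ = Xᵀy is [[66, 246]; [246, 1650]]·[m, c]ᵀ = [586, 3676]ᵀ.
Determinant 66·1650 − 246² = 48384.
m = (586·1650 − 246·3676)/48384 = 1739/1344; c = (66·3676 − 246·586)/48384 = 2735/1344.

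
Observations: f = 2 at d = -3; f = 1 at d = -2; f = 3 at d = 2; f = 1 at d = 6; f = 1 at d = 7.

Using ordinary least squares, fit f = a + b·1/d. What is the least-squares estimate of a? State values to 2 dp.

a = 1.60

Sums needed: Σ1 = 5, Σ1/d = -1/42, Σ1/d·1/d = 1163/1764.
Moment sums: Σf = 8, Σ1/d·f = 9/14.
Δ = 5·(1163/1764) − (-1/42)² = 323/98.
a = (8·(1163/1764) − (-1/42)·(9/14))/(323/98) = 9331/5814; b = (5·(9/14) − (-1/42)·8)/(323/98) = 1001/969.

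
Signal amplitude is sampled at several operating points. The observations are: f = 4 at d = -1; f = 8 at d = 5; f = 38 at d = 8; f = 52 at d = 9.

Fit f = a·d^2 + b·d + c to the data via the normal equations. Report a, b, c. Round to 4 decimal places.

Sums needed: Σd^2·d^2 = 11283, Σd^2·d = 1365, Σd^2 = 171, Σd·d = 171, Σd = 21, Σ1 = 4.
Right-hand side: Σd^2·f = 6848, Σd·f = 808, Σf = 102.
So XᵀX·[a, b, c]ᵀ = Xᵀf: [[11283, 1365, 171]; [1365, 171, 21]; [171, 21, 4]]·[a, b, c]ᵀ = [6848, 808, 102]ᵀ.
Row-reducing yields a = 3965/3837, b = -13285/3837, c = -638/1279.

a = 1.0334, b = -3.4623, c = -0.4988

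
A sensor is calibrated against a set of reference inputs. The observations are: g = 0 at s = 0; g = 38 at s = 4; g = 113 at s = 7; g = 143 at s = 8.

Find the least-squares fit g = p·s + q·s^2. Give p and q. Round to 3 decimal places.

MᵀM·[p, q]ᵀ = Mᵀg reads: 129·p + 919·q = 2087;  919·p + 6753·q = 15297.
(Σs·s = 129, Σs·s^2 = 919, Σs^2·s^2 = 6753, Σs·g = 2087, Σs^2·g = 15297.)
Δ = 129·6753 − 919² = 26576.
p = (2087·6753 − 919·15297)/26576 = 2223/1661; q = (129·15297 − 919·2087)/26576 = 3460/1661.

p = 1.338, q = 2.083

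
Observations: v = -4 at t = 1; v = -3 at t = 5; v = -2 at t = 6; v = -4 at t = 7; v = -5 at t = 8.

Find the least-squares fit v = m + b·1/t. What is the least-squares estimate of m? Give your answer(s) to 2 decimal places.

m = -3.46

Compute the Gram sums: Σ1 = 5, Σ1/t = 1373/840, Σ1/t·1/t = 778849/705600.
Right-hand side: Σv = -18, Σ1/t·v = -5149/840.
So AᵀA·[m, b]ᵀ = Aᵀv: [[5, 1373/840]; [1373/840, 778849/705600]]·[m, b]ᵀ = [-18, -5149/840]ᵀ.
det = 5·(778849/705600) − (1373/840)² = 502279/176400.
m = ((-18)·(778849/705600) − (1373/840)·(-5149/840))/(502279/176400) = -6949705/2009116; b = (5·(-5149/840) − (1373/840)·(-18))/(502279/176400) = -216510/502279.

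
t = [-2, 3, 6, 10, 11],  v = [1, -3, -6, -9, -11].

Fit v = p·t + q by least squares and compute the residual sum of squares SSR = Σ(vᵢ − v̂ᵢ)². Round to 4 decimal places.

Forming XᵀX = [[270, 28]; [28, 5]] and Xᵀv = [-258, -28]ᵀ gives XᵀX·[p, q]ᵀ = Xᵀv.
Eliminating q: 5·(row 1) − 28·(row 2) gives 566·p = 5·(-258) − 28·(-28) = -506, so p = -253/283.
Then q = ((-28) − 28·(-253/283))/5 = -168/283.
Residuals: -55/283, 78/283, -12/283, 151/283, -162/283; SSR = 206/283.

SSR = 0.7279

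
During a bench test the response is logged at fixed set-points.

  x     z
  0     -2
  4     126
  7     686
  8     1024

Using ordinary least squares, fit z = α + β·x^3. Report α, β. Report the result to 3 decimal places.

From the data, Σ1 = 4, Σx^3 = 919, Σx^3·x^3 = 383889.
Moment sums: Σz = 1834, Σx^3·z = 767650.
Eliminating β: 383889·(row 1) − 919·(row 2) gives 690995·α = 383889·1834 − 919·767650 = -1417924, so α = -12548/6115.
Then β = (767650 − 919·(-12548/6115))/383889 = 12258/6115.

α = -2.052, β = 2.005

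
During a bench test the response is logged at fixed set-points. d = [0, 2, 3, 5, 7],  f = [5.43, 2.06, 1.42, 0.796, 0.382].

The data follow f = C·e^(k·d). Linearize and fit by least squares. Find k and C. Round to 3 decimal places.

k = -0.368, C = 4.782

Let Y = ln f. Fitting Y = k·d + ln C by least squares:
Σd = 17.0000, Σ(d)² = 87.0000, Σln f = 1.5748, Σd·ln f = -5.3797.
Equations: 87.0000·k + 17.0000·ln C = -5.3797;  17.0000·k + 5·ln C = 1.5748.
Solving (det = 146.0000): k = -0.36761, ln C = 1.56482, so C = exp(1.56482) = 4.78183.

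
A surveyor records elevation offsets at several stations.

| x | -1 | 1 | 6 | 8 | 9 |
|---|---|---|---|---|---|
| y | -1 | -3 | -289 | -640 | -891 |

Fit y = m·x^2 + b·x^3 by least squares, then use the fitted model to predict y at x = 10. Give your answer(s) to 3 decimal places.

ŷ = -1198.976

MᵀM·[m, b]ᵀ = Mᵀy reads: 11955·m + 99593·b = -123539;  99593·m + 840243·b = -1039645.
Eliminating b: 840243·(row 1) − 99593·(row 2) gives 126339416·m = 840243·(-123539) − 99593·(-1039645) = -261415492, so m = -65353873/31584854.
Then b = ((-1039645) − 99593·(-65353873/31584854))/840243 = -31334087/31584854.
At x = 10: ŷ = (-65353873/31584854)·(100) + (-31334087/31584854)·(1000) = -2704962450/2256061.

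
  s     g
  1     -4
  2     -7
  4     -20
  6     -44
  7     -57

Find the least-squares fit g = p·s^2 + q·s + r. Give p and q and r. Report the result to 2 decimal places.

p = -1.13, q = 0.10, r = -2.79

Forming XᵀX = [[3970, 632, 106]; [632, 106, 20]; [106, 20, 5]] and Xᵀg = [-4729, -761, -132]ᵀ gives XᵀX·[p, q, r]ᵀ = Xᵀg.
Solving the 3×3 system (Gaussian elimination) gives p = -111/98, q = 127/1274, r = -1775/637.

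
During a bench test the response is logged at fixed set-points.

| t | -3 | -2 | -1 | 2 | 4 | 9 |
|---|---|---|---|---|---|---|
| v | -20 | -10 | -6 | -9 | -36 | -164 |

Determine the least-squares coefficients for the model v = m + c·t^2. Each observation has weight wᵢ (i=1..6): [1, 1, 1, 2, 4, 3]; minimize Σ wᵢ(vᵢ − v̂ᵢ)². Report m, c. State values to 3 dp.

Forming AᵀWA = [[12, 329]; [329, 20837]] and AᵀWv = [-690, -42454]ᵀ gives AᵀWA·[m, c]ᵀ = AᵀWv.
det = 12·20837 − 329² = 141803.
m = ((-690)·20837 − 329·(-42454))/141803 = -410164/141803; c = (12·(-42454) − 329·(-690))/141803 = -282438/141803.

m = -2.892, c = -1.992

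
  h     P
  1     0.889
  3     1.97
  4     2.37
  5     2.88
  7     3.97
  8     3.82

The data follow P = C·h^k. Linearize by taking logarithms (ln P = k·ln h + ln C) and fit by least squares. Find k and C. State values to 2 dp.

k = 0.73, C = 0.88

With ln Pᵢ as the transformed response and ln hᵢ as the regressor:
Σln h = 8.1197, Σ(ln h)² = 13.8297, Σln P = 5.2001, Σln h·ln P = 9.1135.
Equations: 13.8297·k + 8.1197·ln C = 9.1135;  8.1197·k + 6·ln C = 5.2001.
Δ = 13.8297·6 − (8.1197)² = 17.0487; k = (9.1135·6 − 8.1197·5.2001)/17.0487 = 0.73073, ln C = (13.8297·5.2001 − 8.1197·9.1135)/17.0487 = -0.12220, so C = exp(-0.12220) = 0.88497.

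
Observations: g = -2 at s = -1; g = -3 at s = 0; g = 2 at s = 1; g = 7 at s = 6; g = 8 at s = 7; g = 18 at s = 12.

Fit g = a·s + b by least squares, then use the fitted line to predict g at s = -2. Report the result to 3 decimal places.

ĝ = -4.384

Forming MᵀM = [[231, 25]; [25, 6]] and Mᵀg = [318, 30]ᵀ gives MᵀM·[a, b]ᵀ = Mᵀg.
Eliminating b: 6·(row 1) − 25·(row 2) gives 761·a = 6·318 − 25·30 = 1158, so a = 1158/761.
Then b = (30 − 25·(1158/761))/6 = -1020/761.
At s = -2: ĝ = (1158/761)·(-2) + (-1020/761)·(1) = -3336/761.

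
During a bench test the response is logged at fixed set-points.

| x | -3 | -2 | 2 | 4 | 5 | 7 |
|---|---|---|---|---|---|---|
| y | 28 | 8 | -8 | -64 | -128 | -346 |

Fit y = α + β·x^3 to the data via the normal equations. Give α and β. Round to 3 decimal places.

α = 0.055, β = -1.011

From the data, Σ1 = 6, Σx^3 = 505, Σx^3·x^3 = 138227.
For Aᵀy: Σy = -510, Σx^3·y = -139658.
AᵀA·[α, β]ᵀ = Aᵀy becomes [[6, 505]; [505, 138227]]·[α, β]ᵀ = [-510, -139658]ᵀ.
Δ = 6·138227 − 505² = 574337.
α = ((-510)·138227 − 505·(-139658))/574337 = 31520/574337; β = (6·(-139658) − 505·(-510))/574337 = -580398/574337.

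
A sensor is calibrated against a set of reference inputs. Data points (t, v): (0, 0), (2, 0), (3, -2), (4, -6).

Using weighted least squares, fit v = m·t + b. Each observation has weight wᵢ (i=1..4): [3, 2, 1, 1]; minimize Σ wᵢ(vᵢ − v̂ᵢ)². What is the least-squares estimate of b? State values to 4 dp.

Normal-equation sums: Σwᵢ·t·t = 33, Σwᵢ·t = 11, Σwᵢ·1 = 7.
Moment sums: Σwᵢ·t·v = -30, Σwᵢ·v = -8.
AᵀWA·[m, b]ᵀ = AᵀWv becomes [[33, 11]; [11, 7]]·[m, b]ᵀ = [-30, -8]ᵀ.
Eliminating b: 7·(row 1) − 11·(row 2) gives 110·m = 7·(-30) − 11·(-8) = -122, so m = -61/55.
Then b = ((-8) − 11·(-61/55))/7 = 3/5.

b = 0.6000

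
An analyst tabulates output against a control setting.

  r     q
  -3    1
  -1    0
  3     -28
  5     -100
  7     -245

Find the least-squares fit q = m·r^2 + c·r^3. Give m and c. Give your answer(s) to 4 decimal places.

m = -1.4620, c = -0.5060

With design matrix X, XᵀX = [[3189, 19931]; [19931, 134733]] and Xᵀq = [-14748, -97318]ᵀ.
Δ = 3189·134733 − 19931² = 32418776.
m = ((-14748)·134733 − 19931·(-97318))/32418776 = -23698613/16209388; c = (3189·(-97318) − 19931·(-14748))/32418776 = -8202357/16209388.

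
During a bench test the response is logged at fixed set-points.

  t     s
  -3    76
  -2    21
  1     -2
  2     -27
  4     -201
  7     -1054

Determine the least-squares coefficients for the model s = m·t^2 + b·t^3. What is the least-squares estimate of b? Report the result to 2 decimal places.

MᵀM·[m, b]ᵀ = Mᵀs reads: 2771·m + 17589·b = -54204;  17589·m + 122603·b = -376824.
Δ = 2771·122603 − 17589² = 30359992.
m = ((-54204)·122603 − 17589·(-376824))/30359992 = -338763/583846; b = (2771·(-376824) − 17589·(-54204))/30359992 = -22696287/7589998.

b = -2.99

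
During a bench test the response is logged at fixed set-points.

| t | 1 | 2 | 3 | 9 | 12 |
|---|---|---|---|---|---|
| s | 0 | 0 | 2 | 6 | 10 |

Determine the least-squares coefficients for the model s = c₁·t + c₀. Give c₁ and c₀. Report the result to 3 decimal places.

The normal equations are: 239·c₁ + 27·c₀ = 180;  27·c₁ + 5·c₀ = 18.
(Σt·t = 239, Σt = 27, Σ1 = 5, Σt·s = 180, Σs = 18.)
Eliminating c₀: 5·(row 1) − 27·(row 2) gives 466·c₁ = 5·180 − 27·18 = 414, so c₁ = 207/233.
Then c₀ = (18 − 27·(207/233))/5 = -279/233.

c₁ = 0.888, c₀ = -1.197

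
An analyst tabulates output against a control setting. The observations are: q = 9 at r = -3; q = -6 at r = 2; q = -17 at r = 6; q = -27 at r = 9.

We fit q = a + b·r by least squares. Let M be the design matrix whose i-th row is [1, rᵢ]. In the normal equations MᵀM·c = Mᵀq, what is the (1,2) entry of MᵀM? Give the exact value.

Row 1 ↔ basis 1, column 2 ↔ basis r, so (MᵀM)_{1,2} = Σᵢ r = (1)·(-3) + (1)·(2) + (1)·(6) + (1)·(9) = 14.

14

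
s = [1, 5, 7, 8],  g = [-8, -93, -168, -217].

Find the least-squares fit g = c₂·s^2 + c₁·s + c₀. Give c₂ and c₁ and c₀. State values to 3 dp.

Entries of XᵀX: Σs^2·s^2 = 7123, Σs^2·s = 981, Σs^2 = 139, Σs·s = 139, Σs = 21, Σ1 = 4.
Moment sums: Σs^2·g = -24453, Σs·g = -3385, Σg = -486.
XᵀX·[c₂, c₁, c₀]ᵀ = Xᵀg becomes [[7123, 981, 139]; [981, 139, 21]; [139, 21, 4]]·[c₂, c₁, c₀]ᵀ = [-24453, -3385, -486]ᵀ.
Row-reducing yields c₂ = -1075/372, c₁ = -2317/620, c₀ = -679/465.

c₂ = -2.890, c₁ = -3.737, c₀ = -1.460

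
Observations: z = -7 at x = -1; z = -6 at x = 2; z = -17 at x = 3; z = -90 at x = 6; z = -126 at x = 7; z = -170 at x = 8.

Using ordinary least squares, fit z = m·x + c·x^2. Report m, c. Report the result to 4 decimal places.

Setting ∂/∂m … = 0 gives: 163·m + 1105·c = -2838;  1105·m + 7891·c = -20478.
Determinant 163·7891 − 1105² = 65208.
m = ((-2838)·7891 − 1105·(-20478))/65208 = 1497/418; c = (163·(-20478) − 1105·(-2838))/65208 = -16827/5434.

m = 3.5813, c = -3.0966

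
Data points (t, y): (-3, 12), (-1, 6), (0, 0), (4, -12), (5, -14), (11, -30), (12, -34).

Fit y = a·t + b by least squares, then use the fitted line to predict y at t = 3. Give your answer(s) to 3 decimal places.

Compute the Gram sums: Σt·t = 316, Σt = 28, Σ1 = 7.
Right-hand side: Σt·y = -898, Σy = -72.
AᵀA·[a, b]ᵀ = Aᵀy becomes [[316, 28]; [28, 7]]·[a, b]ᵀ = [-898, -72]ᵀ.
Δ = 316·7 − 28² = 1428.
a = ((-898)·7 − 28·(-72))/1428 = -305/102; b = (316·(-72) − 28·(-898))/1428 = 598/357.
At t = 3: ŷ = (-305/102)·(3) + (598/357)·(1) = -5209/714.

ŷ = -7.296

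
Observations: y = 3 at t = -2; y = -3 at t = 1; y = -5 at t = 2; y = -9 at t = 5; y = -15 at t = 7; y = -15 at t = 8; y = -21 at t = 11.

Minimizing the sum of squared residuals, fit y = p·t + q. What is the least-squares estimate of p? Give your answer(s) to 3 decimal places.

p = -1.831

From the data, Σt·t = 268, Σt = 32, Σ1 = 7.
Moment sums: Σt·y = -520, Σy = -65.
So XᵀX·[p, q]ᵀ = Xᵀy: [[268, 32]; [32, 7]]·[p, q]ᵀ = [-520, -65]ᵀ.
Eliminating q: 7·(row 1) − 32·(row 2) gives 852·p = 7·(-520) − 32·(-65) = -1560, so p = -130/71.
Then q = ((-65) − 32·(-130/71))/7 = -65/71.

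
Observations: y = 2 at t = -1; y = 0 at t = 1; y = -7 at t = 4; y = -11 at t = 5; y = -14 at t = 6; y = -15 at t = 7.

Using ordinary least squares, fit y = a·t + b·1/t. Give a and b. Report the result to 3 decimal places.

a = -2.201, b = 1.293

The normal system AᵀA·[a, b]ᵀ = Aᵀy is [[128, 6]; [6, 379381/176400]]·[a, b]ᵀ = [-274, -4379/420]ᵀ.
Determinant 128·(379381/176400) − 6² = 2638148/11025.
a = ((-274)·(379381/176400) − 6·(-4379/420))/(2638148/11025) = -46457657/21105184; b = (128·(-4379/420) − 6·(-274))/(2638148/11025) = 852915/659537.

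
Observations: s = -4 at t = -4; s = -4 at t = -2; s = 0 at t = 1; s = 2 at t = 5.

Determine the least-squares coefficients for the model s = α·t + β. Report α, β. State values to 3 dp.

Forming MᵀM = [[46, 0]; [0, 4]] and Mᵀs = [34, -6]ᵀ gives MᵀM·[α, β]ᵀ = Mᵀs.
Eliminating β: 4·(row 1) − 0·(row 2) gives 184·α = 4·34 − 0·(-6) = 136, so α = 17/23.
Then β = ((-6) − 0·(17/23))/4 = -3/2.

α = 0.739, β = -1.500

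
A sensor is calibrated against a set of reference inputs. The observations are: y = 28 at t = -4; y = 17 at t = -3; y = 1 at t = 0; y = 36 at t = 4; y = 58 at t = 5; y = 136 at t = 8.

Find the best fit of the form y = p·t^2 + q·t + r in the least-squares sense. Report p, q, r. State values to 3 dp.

p = 1.970, q = 1.094, r = 1.485

XᵀX·[p, q, r]ᵀ = Xᵀy reads: 5314·p + 610·q + 130·r = 11331;  610·p + 130·q + 10·r = 1359;  130·p + 10·q + 6·r = 276.
(Σt^2·t^2 = 5314, Σt^2·t = 610, Σt^2 = 130, Σt·t = 130, Σt = 10, Σ1 = 6, Σt^2·y = 11331, Σt·y = 1359, Σy = 276.)
Row-reducing yields p = 6321/3208, q = 17547/16040, r = 1191/802.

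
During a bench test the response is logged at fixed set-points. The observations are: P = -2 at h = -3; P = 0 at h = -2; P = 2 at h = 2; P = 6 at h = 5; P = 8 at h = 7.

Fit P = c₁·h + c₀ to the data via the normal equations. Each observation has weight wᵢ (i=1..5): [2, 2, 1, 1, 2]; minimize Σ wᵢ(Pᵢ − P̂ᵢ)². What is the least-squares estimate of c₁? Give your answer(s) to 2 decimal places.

With design matrix X, XᵀWX = [[153, 11]; [11, 8]] and XᵀWP = [158, 20]ᵀ.
Δ = 153·8 − 11² = 1103.
c₁ = (158·8 − 11·20)/1103 = 1044/1103; c₀ = (153·20 − 11·158)/1103 = 1322/1103.

c₁ = 0.95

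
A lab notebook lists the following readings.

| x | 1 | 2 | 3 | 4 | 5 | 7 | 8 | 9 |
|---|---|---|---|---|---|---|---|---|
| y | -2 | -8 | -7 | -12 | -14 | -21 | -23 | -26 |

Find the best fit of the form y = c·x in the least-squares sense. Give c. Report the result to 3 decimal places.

Sums needed: Σx·x = 249.
Moment sums: Σx·y = -722.
c = (-722)/249 = -2.8996.

c = -2.900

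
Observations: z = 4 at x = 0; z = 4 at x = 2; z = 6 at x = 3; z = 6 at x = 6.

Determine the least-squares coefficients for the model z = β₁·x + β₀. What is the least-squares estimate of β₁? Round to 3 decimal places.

Sums needed: Σx·x = 49, Σx = 11, Σ1 = 4.
Moment sums: Σx·z = 62, Σz = 20.
Eliminating β₀: 4·(row 1) − 11·(row 2) gives 75·β₁ = 4·62 − 11·20 = 28, so β₁ = 28/75.
Then β₀ = (20 − 11·(28/75))/4 = 298/75.

β₁ = 0.373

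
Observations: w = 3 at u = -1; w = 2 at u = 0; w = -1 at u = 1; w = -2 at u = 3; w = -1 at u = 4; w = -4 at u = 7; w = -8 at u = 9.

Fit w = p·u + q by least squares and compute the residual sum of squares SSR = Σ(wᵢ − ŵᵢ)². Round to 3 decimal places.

SSR = 7.272

Entries of XᵀX: Σu·u = 157, Σu = 23, Σ1 = 7.
Right-hand side: Σu·w = -114, Σw = -11.
Normal equations: [[157, 23]; [23, 7]]·[p, q]ᵀ = [-114, -11]ᵀ.
det = 157·7 − 23² = 570.
p = ((-114)·7 − 23·(-11))/570 = -109/114; q = (157·(-11) − 23·(-114))/570 = 179/114.
Residuals: 9/19, 49/114, -92/57, -40/57, 143/114, 64/57, -55/57; SSR = 829/114.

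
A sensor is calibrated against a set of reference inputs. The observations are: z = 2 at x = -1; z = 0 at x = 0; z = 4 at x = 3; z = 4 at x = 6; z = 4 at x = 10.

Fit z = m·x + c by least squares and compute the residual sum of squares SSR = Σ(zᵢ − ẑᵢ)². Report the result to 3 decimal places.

Sums needed: Σx·x = 146, Σx = 18, Σ1 = 5.
Moment sums: Σx·z = 74, Σz = 14.
Determinant 146·5 − 18² = 406.
m = (74·5 − 18·14)/406 = 59/203; c = (146·14 − 18·74)/406 = 356/203.
Residuals: 109/203, -356/203, 279/203, 102/203, -134/203; SSR = 1206/203.

SSR = 5.941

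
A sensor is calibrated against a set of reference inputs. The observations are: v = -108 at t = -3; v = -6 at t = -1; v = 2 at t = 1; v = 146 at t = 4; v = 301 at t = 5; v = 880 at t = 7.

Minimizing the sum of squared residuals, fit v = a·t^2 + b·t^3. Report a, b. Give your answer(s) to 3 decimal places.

a = -2.901, b = 2.982

The normal equations are: 3365·a + 20713·b = 52005;  20713·a + 138101·b = 351733.
Δ = 3365·138101 − 20713² = 35681496.
a = (52005·138101 − 20713·351733)/35681496 = -25875781/8920374; b = (3365·351733 − 20713·52005)/35681496 = 26600495/8920374.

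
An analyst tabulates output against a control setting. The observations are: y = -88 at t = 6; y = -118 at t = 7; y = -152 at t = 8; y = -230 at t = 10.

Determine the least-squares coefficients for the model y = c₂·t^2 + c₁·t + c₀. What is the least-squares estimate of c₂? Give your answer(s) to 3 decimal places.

c₂ = -1.773

Compute the Gram sums: Σt^2·t^2 = 17793, Σt^2·t = 2071, Σt^2 = 249, Σt·t = 249, Σt = 31, Σ1 = 4.
Right-hand side: Σt^2·y = -41678, Σt·y = -4870, Σy = -588.
Inverting the 3×3 Gram matrix, [c₂, c₁, c₀]ᵀ = [-39/22, -787/110, 94/5]ᵀ.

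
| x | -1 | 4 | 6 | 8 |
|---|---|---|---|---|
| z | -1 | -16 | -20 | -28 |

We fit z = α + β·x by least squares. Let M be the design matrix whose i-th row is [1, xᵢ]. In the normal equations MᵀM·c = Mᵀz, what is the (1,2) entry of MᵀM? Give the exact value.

17

Row 1 ↔ basis 1, column 2 ↔ basis x, so (MᵀM)_{1,2} = Σᵢ x = (1)·(-1) + (1)·(4) + (1)·(6) + (1)·(8) = 17.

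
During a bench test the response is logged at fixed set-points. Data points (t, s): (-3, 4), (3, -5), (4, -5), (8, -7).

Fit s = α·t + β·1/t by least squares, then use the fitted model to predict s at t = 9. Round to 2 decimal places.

ŝ = -7.74

With design matrix X, XᵀX = [[98, 4]; [4, 173/576]] and Xᵀs = [-103, -41/8]ᵀ.
Eliminating β: (173/576)·(row 1) − 4·(row 2) gives (3869/288)·α = (173/576)·(-103) − 4·(-41/8) = -6011/576, so α = -6011/7738.
Then β = ((-41/8) − 4·(-6011/7738))/(173/576) = -25992/3869.
At t = 9: ŝ = (-6011/7738)·(9) + (-25992/3869)·(1/9) = -59875/7738.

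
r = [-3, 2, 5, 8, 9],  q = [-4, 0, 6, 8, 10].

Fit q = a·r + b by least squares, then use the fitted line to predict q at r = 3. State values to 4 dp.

q̂ = 2.5823

Forming XᵀX = [[183, 21]; [21, 5]] and Xᵀq = [196, 20]ᵀ gives XᵀX·[a, b]ᵀ = Xᵀq.
Eliminating b: 5·(row 1) − 21·(row 2) gives 474·a = 5·196 − 21·20 = 560, so a = 280/237.
Then b = (20 − 21·(280/237))/5 = -76/79.
At r = 3: q̂ = (280/237)·(3) + (-76/79)·(1) = 204/79.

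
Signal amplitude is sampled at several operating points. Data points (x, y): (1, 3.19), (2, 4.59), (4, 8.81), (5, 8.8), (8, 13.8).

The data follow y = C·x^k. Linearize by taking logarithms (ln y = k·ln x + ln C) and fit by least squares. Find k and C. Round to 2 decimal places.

k = 0.71, C = 3.05

Linearized form: ln y = k·ln x + ln C. From the 5 transformed points,
AᵀA = [[9.3166, 5.7683]; [5.7683, 5]], rhs = [13.0307, 9.6592]ᵀ  (here Σln x = 5.7683, Σ(ln x)² = 9.3166, Σln y = 9.6592, Σln x·ln y = 13.0307).
Solving (det = 13.3096): k = 0.70895, ln C = 1.11395, so C = exp(1.11395) = 3.04636.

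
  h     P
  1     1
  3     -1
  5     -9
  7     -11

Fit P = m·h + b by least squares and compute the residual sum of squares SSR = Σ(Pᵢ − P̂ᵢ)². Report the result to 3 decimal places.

SSR = 7.200

The normal equations are: 84·m + 16·b = -124;  16·m + 4·b = -20.
(Σh·h = 84, Σh = 16, Σ1 = 4, Σh·P = -124, ΣP = -20.)
Eliminating b: 4·(row 1) − 16·(row 2) gives 80·m = 4·(-124) − 16·(-20) = -176, so m = -11/5.
Then b = ((-20) − 16·(-11/5))/4 = 19/5.
Residuals: -3/5, 9/5, -9/5, 3/5; SSR = 36/5.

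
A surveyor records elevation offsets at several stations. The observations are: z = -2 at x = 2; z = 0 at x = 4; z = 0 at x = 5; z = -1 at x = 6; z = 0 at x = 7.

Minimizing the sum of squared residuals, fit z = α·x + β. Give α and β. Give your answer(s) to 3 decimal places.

α = 0.297, β = -2.027

Compute the Gram sums: Σx·x = 130, Σx = 24, Σ1 = 5.
And Σx·z = -10, Σz = -3.
Δ = 130·5 − 24² = 74.
α = ((-10)·5 − 24·(-3))/74 = 11/37; β = (130·(-3) − 24·(-10))/74 = -75/37.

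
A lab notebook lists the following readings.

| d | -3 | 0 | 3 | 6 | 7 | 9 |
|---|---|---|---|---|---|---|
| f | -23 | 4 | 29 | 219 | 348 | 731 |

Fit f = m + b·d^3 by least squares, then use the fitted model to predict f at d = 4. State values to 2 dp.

Normal-equation sums: Σ1 = 6, Σd^3 = 1288, Σd^3·d^3 = 697204.
Right-hand side: Σf = 1308, Σd^3·f = 700971.
det = 6·697204 − 1288² = 2524280.
m = (1308·697204 − 1288·700971)/2524280 = 1136523/315535; b = (6·700971 − 1288·1308)/2524280 = 1260561/1262140.
At d = 4: f̂ = (1136523/315535)·(1) + (1260561/1262140)·(64) = 21305499/315535.

f̂ = 67.52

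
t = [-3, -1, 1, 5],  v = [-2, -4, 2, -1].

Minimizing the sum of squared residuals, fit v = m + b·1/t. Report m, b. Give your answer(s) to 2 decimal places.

m = -1.15, b = 2.93

Setting ∂/∂m … = 0 gives: 4·m + (-2/15)·b = -5;  (-2/15)·m + (484/225)·b = 97/15.
(Σ1 = 4, Σ1/t = -2/15, Σ1/t·1/t = 484/225, Σv = -5, Σ1/t·v = 97/15.)
Eliminating b: (484/225)·(row 1) − (-2/15)·(row 2) gives (644/75)·m = (484/225)·(-5) − (-2/15)·(97/15) = -742/75, so m = -53/46.
Then b = ((97/15) − (-2/15)·(-53/46))/(484/225) = 135/46.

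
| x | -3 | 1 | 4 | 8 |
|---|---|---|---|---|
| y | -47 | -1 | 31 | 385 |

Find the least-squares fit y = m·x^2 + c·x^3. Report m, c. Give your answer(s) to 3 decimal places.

Normal-equation sums: Σx^2·x^2 = 4434, Σx^2·x^3 = 33550, Σx^3·x^3 = 266970.
And Σx^2·y = 24712, Σx^3·y = 200372.
So AᵀA·[m, c]ᵀ = Aᵀy: [[4434, 33550]; [33550, 266970]]·[m, c]ᵀ = [24712, 200372]ᵀ.
Determinant 4434·266970 − 33550² = 58142480.
m = (24712·266970 − 33550·200372)/58142480 = -284359/132142; c = (4434·200372 − 33550·24712)/58142480 = 7420231/7267810.

m = -2.152, c = 1.021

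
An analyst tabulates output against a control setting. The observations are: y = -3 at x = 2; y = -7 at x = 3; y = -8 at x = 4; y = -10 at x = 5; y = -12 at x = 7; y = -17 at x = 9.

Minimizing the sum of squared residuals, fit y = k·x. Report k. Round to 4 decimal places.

k = -1.8804

From the data, Σx·x = 184.
Moment sums: Σx·y = -346.
Hence k = -346 / 184 ≈ -1.88043.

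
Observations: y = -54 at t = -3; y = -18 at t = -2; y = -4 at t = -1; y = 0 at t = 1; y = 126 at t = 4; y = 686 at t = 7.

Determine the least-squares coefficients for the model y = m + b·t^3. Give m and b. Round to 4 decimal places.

Sums needed: Σ1 = 6, Σt^3 = 372, Σt^3·t^3 = 122540.
For Xᵀy: Σy = 736, Σt^3·y = 244968.
Normal equations: [[6, 372]; [372, 122540]]·[m, b]ᵀ = [736, 244968]ᵀ.
det = 6·122540 − 372² = 596856.
m = (736·122540 − 372·244968)/596856 = -117332/74607; b = (6·244968 − 372·736)/596856 = 49834/24869.

m = -1.5727, b = 2.0039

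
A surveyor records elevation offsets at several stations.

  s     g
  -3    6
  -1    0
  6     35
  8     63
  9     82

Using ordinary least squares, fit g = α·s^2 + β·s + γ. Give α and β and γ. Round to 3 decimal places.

α = 1.003, β = 0.182, γ = -1.821

The normal system AᵀA·[α, β, γ]ᵀ = Aᵀg is [[12035, 1429, 191]; [1429, 191, 19]; [191, 19, 5]]·[α, β, γ]ᵀ = [11988, 1434, 186]ᵀ.
Inverting the 3×3 Gram matrix, [α, β, γ]ᵀ = [9543/9511, 1732/9511, -17315/9511]ᵀ.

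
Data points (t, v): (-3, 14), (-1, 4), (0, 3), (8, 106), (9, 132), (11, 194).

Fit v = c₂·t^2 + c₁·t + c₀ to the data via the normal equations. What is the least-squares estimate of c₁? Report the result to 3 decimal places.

c₁ = 0.844

Setting ∂/∂c₂ … = 0 gives: 25380·c₂ + 2544·c₁ + 276·c₀ = 41080;  2544·c₂ + 276·c₁ + 24·c₀ = 4124;  276·c₂ + 24·c₁ + 6·c₀ = 453.
(Σt^2·t^2 = 25380, Σt^2·t = 2544, Σt^2 = 276, Σt·t = 276, Σt = 24, Σ1 = 6, Σt^2·v = 41080, Σt·v = 4124, Σv = 453.)
Inverting the 3×3 Gram matrix, [c₂, c₁, c₀]ᵀ = [3/2, 38/45, 281/90]ᵀ.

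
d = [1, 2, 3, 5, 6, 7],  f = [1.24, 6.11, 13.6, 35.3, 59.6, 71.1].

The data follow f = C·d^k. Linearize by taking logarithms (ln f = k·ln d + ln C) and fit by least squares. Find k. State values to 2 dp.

k = 2.08

With ln fᵢ as the transformed response and ln dᵢ as the regressor:
Over the data: Σln d = 7.1389, Σ(ln d)² = 11.2747, Σln f = 16.5507, Σln d·ln f = 25.4795.
Normal system: [[11.2747, 7.1389]; [7.1389, 6]]·[k, ln C]ᵀ = [25.4795, 16.5507]ᵀ.
Slope k = (n·Σln d·ln f − Σln d·Σln f)/(n·Σ(ln d)² − (Σln d)²) = (6·25.4795 − 7.1389·16.5507)/16.6845 = 2.08117; ln C = (Σln f − k·Σln d)/n = 0.28226.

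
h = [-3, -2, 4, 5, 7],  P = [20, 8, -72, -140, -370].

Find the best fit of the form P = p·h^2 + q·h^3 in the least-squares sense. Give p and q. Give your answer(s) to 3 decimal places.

Compute the Gram sums: Σh^2·h^2 = 3379, Σh^2·h^3 = 20681, Σh^3·h^3 = 138163.
Moment sums: Σh^2·P = -22570, Σh^3·P = -149622.
So MᵀM·[p, q]ᵀ = MᵀP: [[3379, 20681]; [20681, 138163]]·[p, q]ᵀ = [-22570, -149622]ᵀ.
Determinant 3379·138163 − 20681² = 39149016.
p = ((-22570)·138163 − 20681·(-149622))/39149016 = -3000791/4893627; q = (3379·(-149622) − 20681·(-22570))/39149016 = -4850321/4893627.

p = -0.613, q = -0.991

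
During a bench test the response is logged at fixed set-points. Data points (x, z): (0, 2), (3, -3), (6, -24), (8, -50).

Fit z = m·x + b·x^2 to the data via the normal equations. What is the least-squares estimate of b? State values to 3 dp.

Setting ∂/∂m … = 0 gives: 109·m + 755·b = -553;  755·m + 5473·b = -4091.
(Σx·x = 109, Σx·x^2 = 755, Σx^2·x^2 = 5473, Σx·z = -553, Σx^2·z = -4091.)
Δ = 109·5473 − 755² = 26532.
m = ((-553)·5473 − 755·(-4091))/26532 = 1726/737; b = (109·(-4091) − 755·(-553))/26532 = -789/737.

b = -1.071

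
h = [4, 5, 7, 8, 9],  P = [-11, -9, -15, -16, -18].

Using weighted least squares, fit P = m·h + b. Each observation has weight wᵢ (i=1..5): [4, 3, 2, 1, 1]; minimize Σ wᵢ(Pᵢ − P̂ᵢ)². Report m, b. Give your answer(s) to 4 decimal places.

m = -1.5391, b = -3.5978

Normal-equation sums: Σwᵢ·h·h = 382, Σwᵢ·h = 62, Σwᵢ·1 = 11.
And Σwᵢ·h·P = -811, Σwᵢ·P = -135.
Normal equations: [[382, 62]; [62, 11]]·[m, b]ᵀ = [-811, -135]ᵀ.
det = 382·11 − 62² = 358.
m = ((-811)·11 − 62·(-135))/358 = -551/358; b = (382·(-135) − 62·(-811))/358 = -644/179.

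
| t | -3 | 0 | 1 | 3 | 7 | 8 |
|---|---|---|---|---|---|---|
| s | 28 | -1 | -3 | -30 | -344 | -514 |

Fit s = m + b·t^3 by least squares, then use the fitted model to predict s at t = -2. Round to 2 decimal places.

Entries of MᵀM: Σ1 = 6, Σt^3 = 856, Σt^3·t^3 = 381252.
Right-hand side: Σs = -864, Σt^3·s = -382729.
Normal equations: [[6, 856]; [856, 381252]]·[m, b]ᵀ = [-864, -382729]ᵀ.
Determinant 6·381252 − 856² = 1554776.
m = ((-864)·381252 − 856·(-382729))/1554776 = -223213/194347; b = (6·(-382729) − 856·(-864))/1554776 = -778395/777388.
At t = -2: ŝ = (-223213/194347)·(1) + (-778395/777388)·(-8) = 1333577/194347.

ŝ = 6.86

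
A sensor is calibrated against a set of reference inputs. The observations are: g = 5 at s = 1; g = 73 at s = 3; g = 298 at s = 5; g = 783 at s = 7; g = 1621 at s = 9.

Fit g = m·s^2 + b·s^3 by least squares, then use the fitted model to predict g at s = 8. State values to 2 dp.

Forming AᵀA = [[9669, 79225]; [79225, 665445]] and Aᵀg = [177780, 1489504]ᵀ gives AᵀA·[m, b]ᵀ = Aᵀg.
det = 9669·665445 − 79225² = 157587080.
m = (177780·665445 − 79225·1489504)/157587080 = 14842885/7879354; b = (9669·1489504 − 79225·177780)/157587080 = 79348419/39396770.
At s = 8: ĝ = (14842885/7879354)·(64) + (79348419/39396770)·(512) = 22688056864/19698385.

ĝ = 1151.77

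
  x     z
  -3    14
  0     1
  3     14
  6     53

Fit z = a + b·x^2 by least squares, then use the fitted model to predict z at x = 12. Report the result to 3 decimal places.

ẑ = 209.000

AᵀA·[a, b]ᵀ = Aᵀz reads: 4·a + 54·b = 82;  54·a + 1458·b = 2160.
Δ = 4·1458 − 54² = 2916.
a = (82·1458 − 54·2160)/2916 = 1; b = (4·2160 − 54·82)/2916 = 13/9.
At x = 12: ẑ = (1)·(1) + (13/9)·(144) = 209.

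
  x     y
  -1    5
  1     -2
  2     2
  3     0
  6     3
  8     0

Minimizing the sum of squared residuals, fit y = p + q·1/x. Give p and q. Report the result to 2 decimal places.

Compute the Gram sums: Σ1 = 6, Σ1/x = 9/8, Σ1/x·1/x = 1385/576.
Moment sums: Σy = 8, Σ1/x·y = -11/2.
Normal equations: [[6, 9/8]; [9/8, 1385/576]]·[p, q]ᵀ = [8, -11/2]ᵀ.
Δ = 6·(1385/576) − (9/8)² = 2527/192.
p = (8·(1385/576) − (9/8)·(-11/2))/(2527/192) = 2092/1083; q = (6·(-11/2) − (9/8)·8)/(2527/192) = -1152/361.

p = 1.93, q = -3.19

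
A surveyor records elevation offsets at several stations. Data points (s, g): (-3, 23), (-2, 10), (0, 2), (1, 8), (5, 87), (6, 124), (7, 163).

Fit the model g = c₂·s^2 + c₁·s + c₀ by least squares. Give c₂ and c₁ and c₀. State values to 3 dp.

The normal equations are: 4420·c₂ + 650·c₁ + 124·c₀ = 14881;  650·c₂ + 124·c₁ + 14·c₀ = 2239;  124·c₂ + 14·c₁ + 7·c₀ = 417.
(Σs^2·s^2 = 4420, Σs^2·s = 650, Σs^2 = 124, Σs·s = 124, Σs = 14, Σ1 = 7, Σs^2·g = 14881, Σs·g = 2239, Σg = 417.)
Solving the 3×3 system (Gaussian elimination) gives c₂ = 60133/20162, c₁ = 129817/60486, c₀ = 73982/30243.

c₂ = 2.982, c₁ = 2.146, c₀ = 2.446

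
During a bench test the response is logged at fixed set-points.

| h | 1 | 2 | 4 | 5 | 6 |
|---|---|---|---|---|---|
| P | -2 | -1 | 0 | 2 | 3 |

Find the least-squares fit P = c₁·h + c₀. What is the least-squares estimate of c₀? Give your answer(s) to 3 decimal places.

c₀ = -3.116

Entries of XᵀX: Σh·h = 82, Σh = 18, Σ1 = 5.
Right-hand side: Σh·P = 24, ΣP = 2.
Normal equations: [[82, 18]; [18, 5]]·[c₁, c₀]ᵀ = [24, 2]ᵀ.
Determinant 82·5 − 18² = 86.
c₁ = (24·5 − 18·2)/86 = 42/43; c₀ = (82·2 − 18·24)/86 = -134/43.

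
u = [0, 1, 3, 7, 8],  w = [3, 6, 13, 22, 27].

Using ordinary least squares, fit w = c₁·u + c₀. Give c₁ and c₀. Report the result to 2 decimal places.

Setting ∂/∂c₁ … = 0 gives: 123·c₁ + 19·c₀ = 415;  19·c₁ + 5·c₀ = 71.
Determinant 123·5 − 19² = 254.
c₁ = (415·5 − 19·71)/254 = 363/127; c₀ = (123·71 − 19·415)/254 = 424/127.

c₁ = 2.86, c₀ = 3.34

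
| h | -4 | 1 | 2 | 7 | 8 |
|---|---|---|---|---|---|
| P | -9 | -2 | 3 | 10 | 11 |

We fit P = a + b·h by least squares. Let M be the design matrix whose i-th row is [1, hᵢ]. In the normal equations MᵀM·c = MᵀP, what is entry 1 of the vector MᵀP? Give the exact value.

13

Entry 1 ↔ basis 1, so (MᵀP)_{1} = Σᵢ Pᵢ = (1)·(-9) + (1)·(-2) + (1)·(3) + (1)·(10) + (1)·(11) = 13.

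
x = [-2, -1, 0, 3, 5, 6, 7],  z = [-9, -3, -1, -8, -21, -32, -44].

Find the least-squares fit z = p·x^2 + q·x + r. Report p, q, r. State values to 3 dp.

p = -1.053, q = 1.271, r = -1.477

From the data, Σx^2·x^2 = 4420, Σx^2·x = 702, Σx^2 = 124, Σx·x = 124, Σx = 18, Σ1 = 7.
And Σx^2·z = -3944, Σx·z = -608, Σz = -118.
Normal equations: [[4420, 702, 124]; [702, 124, 18]; [124, 18, 7]]·[p, q, r]ᵀ = [-3944, -608, -118]ᵀ.
Solving the 3×3 system (Gaussian elimination) gives p = -47890/45489, q = 19276/15163, r = -67178/45489.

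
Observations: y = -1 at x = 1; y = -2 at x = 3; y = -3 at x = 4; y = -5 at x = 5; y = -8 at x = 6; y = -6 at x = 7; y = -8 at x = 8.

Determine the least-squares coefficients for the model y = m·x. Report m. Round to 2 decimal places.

m = -0.99

From the data, Σx·x = 200.
Right-hand side: Σx·y = -198.
So MᵀM·[m]ᵀ = Mᵀy: [[200]]·[m]ᵀ = [-198]ᵀ.
Hence m = -198 / 200 ≈ -0.99.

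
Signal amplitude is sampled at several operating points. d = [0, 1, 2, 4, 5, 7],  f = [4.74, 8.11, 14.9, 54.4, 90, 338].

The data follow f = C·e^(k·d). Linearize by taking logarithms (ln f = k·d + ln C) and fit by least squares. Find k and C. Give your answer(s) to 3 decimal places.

k = 0.611, C = 4.525

Taking logs, ln f = k·d + ln C, so regress ln f on d.
Σd = 19.0000, Σ(d)² = 95.0000, Σln f = 20.6697, Σd·ln f = 86.7416.
Equations: 95.0000·k + 19.0000·ln C = 86.7416;  19.0000·k + 6·ln C = 20.6697.
Solving (det = 209.0000): k = 0.61113, ln C = 1.50972, so C = exp(1.50972) = 4.52547.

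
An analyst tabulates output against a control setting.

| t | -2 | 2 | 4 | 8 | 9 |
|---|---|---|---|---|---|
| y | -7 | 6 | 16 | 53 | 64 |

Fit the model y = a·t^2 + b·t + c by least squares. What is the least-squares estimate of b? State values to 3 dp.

Forming MᵀM = [[10945, 1305, 169]; [1305, 169, 21]; [169, 21, 5]] and Mᵀy = [8828, 1090, 132]ᵀ gives MᵀM·[a, b, c]ᵀ = Mᵀy.
Row-reducing yields a = 10630/21421, b = 4109/1382, c = -122551/42842.

b = 2.973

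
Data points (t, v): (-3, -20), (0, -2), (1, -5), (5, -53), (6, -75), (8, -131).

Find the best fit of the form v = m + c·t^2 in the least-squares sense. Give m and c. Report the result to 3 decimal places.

m = -2.402, c = -2.012

Sums needed: Σ1 = 6, Σt^2 = 135, Σt^2·t^2 = 6099.
And Σv = -286, Σt^2·v = -12594.
Eliminating c: 6099·(row 1) − 135·(row 2) gives 18369·m = 6099·(-286) − 135·(-12594) = -44124, so m = -14708/6123.
Then c = ((-12594) − 135·(-14708/6123))/6099 = -4106/2041.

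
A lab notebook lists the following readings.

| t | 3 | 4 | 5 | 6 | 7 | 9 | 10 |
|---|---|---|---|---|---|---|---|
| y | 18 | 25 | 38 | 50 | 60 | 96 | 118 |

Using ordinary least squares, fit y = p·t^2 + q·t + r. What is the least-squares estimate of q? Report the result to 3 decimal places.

Compute the Gram sums: Σt^2·t^2 = 21220, Σt^2·t = 2504, Σt^2 = 316, Σt·t = 316, Σt = 44, Σ1 = 7.
Right-hand side: Σt^2·y = 25828, Σt·y = 3108, Σy = 405.
So MᵀM·[p, q, r]ᵀ = Mᵀy: [[21220, 2504, 316]; [2504, 316, 44]; [316, 44, 7]]·[p, q, r]ᵀ = [25828, 3108, 405]ᵀ.
Solving the 3×3 system (Gaussian elimination) gives p = 932/903, q = 640/903, r = 143/21.

q = 0.709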